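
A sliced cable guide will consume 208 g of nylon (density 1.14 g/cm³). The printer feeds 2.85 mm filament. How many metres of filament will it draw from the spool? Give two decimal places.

Volume = 208 g / 1.14 g·cm⁻³ = 182.4561 cm³ = 182456.1 mm³.
Filament cross-section = π × (2.85/2)² = 6.3794 mm².
L = V/A = 182456.1/6.3794 = 28600.82 mm → 28.60 m.

28.60 m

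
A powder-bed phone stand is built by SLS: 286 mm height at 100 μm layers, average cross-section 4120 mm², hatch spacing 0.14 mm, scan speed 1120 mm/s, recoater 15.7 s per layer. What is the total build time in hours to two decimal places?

Layers = ⌈286/0.1⌉ = 2860.
Hatch length per layer: 4120 / 0.14 → 29428.6 mm.
Laser time per layer = 29428.6 / 1120 = 26.2755 s.
Per-layer time: 26.2755 + 15.7 → 41.9755 s.
Total: 2860 × 41.9755 s = 120049.93 s → 33.35 hours.

33.35 hours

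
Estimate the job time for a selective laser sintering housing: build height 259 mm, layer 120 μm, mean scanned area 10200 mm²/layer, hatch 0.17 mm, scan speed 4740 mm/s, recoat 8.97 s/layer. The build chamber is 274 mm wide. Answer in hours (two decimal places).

12.97 hours

Layers = ⌈259/0.12⌉ = 2159.
Scan path per layer = 10200 / 0.17, so 60000 mm.
Scan time per layer = 60000 / 4740 = 12.6582 s.
Layer cycle = 12.6582 + 8.97, so 21.6282 s.
Build time = 2159 × 21.6282 = 46695.2838 s = 12.97 hours.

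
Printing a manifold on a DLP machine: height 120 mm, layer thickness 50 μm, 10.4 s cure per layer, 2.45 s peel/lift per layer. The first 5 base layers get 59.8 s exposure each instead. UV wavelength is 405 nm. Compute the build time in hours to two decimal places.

8.64 hours

Layers = ⌈120/0.05⌉ = 2400.
Bottom layers: 5 × (59.8 + 2.45) → 311.25 s.
Regular layers = 2395 × (10.4 + 2.45), so 30775.75 s.
Sum: 311.25 + 30775.75 = 31087 s → 8.64 hours.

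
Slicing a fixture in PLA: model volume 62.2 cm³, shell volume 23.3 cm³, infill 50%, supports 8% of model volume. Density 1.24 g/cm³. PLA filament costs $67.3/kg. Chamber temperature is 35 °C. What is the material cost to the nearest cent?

Interior volume: 62.2 − 23.3 → 38.9 cm³.
Deposited infill = 0.50 × 38.9 = 19.45 cm³.
Support = 0.08 × 62.2 = 4.976 cm³.
Deposited volume = 23.3 + 19.45 + 4.976, so 47.726 cm³.
Mass: 47.726 × 1.24 → 59.18024 g.
At $67.3/kg: 59.18024/1000 × 67.3 = $3.98.

$3.98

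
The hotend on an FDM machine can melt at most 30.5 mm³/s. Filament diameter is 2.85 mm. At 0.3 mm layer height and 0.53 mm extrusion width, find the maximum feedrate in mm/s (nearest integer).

192 mm/s

Bead cross-section = 0.3 × 0.53 = 0.159 mm².
Max speed = 30.5 / 0.159 = 191.82 ≈ 192 mm/s.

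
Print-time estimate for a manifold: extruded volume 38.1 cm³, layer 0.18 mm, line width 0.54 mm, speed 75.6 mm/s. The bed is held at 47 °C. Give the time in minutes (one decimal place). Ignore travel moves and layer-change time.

Line area = 0.18 × 0.54 = 0.0972 mm².
Total extruded path = 38100/0.0972 = 391975.3 mm.
Extrusion time = 391975.3 / 75.6, so 5184.9 s.
That's 5184.9 s → 86.4 minutes.

86.4 minutes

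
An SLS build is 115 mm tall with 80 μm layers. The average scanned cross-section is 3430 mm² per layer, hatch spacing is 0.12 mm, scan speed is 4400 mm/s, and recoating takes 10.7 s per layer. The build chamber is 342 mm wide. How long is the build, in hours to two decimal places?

6.87 hours

Layer count = ceil(115 / 0.08) = 1438.
Hatch length per layer = 3430 / 0.12 = 28583.3 mm.
Scan time per layer = 28583.3 / 4400, so 6.4962 s.
Layer cycle = 6.4962 + 10.7, so 17.1962 s.
Build time = 1438 × 17.1962 = 24728.1356 s = 6.87 hours.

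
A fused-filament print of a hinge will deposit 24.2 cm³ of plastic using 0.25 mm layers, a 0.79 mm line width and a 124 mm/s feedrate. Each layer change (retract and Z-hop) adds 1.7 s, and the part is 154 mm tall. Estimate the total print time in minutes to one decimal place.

Line area: 0.25 × 0.79 → 0.1975 mm².
Path length: 24200 mm³ / 0.1975 mm² → 122531.6 mm.
Print-move time = 122531.6 / 124 = 988.2 s.
Layers = ⌈154/0.25⌉ = 616.
Z-hop total = 616 × 1.7, so 1047.2 s.
Total = 988.2 + 1047.2 = 2035.4 s = 33.9 minutes.

33.9 minutes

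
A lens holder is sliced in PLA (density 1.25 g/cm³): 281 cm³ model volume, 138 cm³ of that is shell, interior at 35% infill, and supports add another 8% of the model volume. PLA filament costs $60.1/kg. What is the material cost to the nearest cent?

$15.82

Infill region: 281 − 138 → 143 cm³.
Infill deposited = 0.35 × 143 = 50.05 cm³.
Support = 0.08 × 281, so 22.48 cm³.
Deposited volume = 138 + 50.05 + 22.48 = 210.53 cm³.
Mass: 210.53 × 1.25 → 263.1625 g.
Cost = 263.1625 g / 1000 × $60.1/kg = $15.82.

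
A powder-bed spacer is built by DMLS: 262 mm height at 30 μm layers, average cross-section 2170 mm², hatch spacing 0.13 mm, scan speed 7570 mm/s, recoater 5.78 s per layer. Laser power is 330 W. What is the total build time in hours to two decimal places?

Number of layers: 262 / 0.03 → 8734 (rounded up).
Per-layer scan distance: 2170 / 0.13 → 16692.3 mm.
Laser time per layer = 16692.3 / 7570 = 2.2051 s.
Per-layer time = 2.2051 + 5.78, so 7.9851 s.
8734 layers × 7.9851 s/layer = 69741.8634 s, i.e. 19.37 hours.

19.37 hours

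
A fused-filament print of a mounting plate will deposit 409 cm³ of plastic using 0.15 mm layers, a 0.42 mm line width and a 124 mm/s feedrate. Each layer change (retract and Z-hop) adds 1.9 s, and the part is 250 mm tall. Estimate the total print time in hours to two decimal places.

15.42 hours

Bead cross-section = 0.15 × 0.42, so 0.063 mm².
Total extruded path = 409000/0.063 = 6492063.5 mm.
Extrusion time: 6492063.5 / 124 → 52355.4 s.
Layer count = ceil(250 / 0.15) = 1667.
Non-print overhead = 1667 × 1.9, so 3167.3 s.
Total = 52355.4 + 3167.3 = 55522.7 s = 15.42 hours.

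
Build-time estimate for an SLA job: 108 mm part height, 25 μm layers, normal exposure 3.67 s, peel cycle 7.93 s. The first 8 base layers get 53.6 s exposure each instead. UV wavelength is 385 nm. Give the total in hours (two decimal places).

14.03 hours

Number of layers: 108 / 0.025 → 4320 (rounded up).
Burn-in layers: 8 × (53.6 + 7.93) → 492.24 s.
Regular layers = 4312 × (3.67 + 7.93), so 50019.2 s.
Sum: 492.24 + 50019.2 = 50511.44 s → 14.03 hours.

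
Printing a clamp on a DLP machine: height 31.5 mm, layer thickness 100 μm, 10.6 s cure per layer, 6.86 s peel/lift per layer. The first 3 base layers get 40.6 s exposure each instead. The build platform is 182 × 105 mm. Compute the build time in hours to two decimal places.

Number of layers: 31.5 / 0.1 → 315 (rounded up).
Base layers = 3 × (40.6 + 6.86), so 142.38 s.
Normal layers = 312 × (10.6 + 6.86) = 5447.52 s.
Sum: 142.38 + 5447.52 = 5589.9 s → 1.55 hours.

1.55 hours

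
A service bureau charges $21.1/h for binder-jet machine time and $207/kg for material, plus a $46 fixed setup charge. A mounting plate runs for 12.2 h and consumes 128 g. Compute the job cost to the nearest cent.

Machine cost = 21.1 × 12.2, so $257.42.
Feedstock cost: 207 × 128/1000 → $26.496.
Total = 257.42 + 26.496 + 46 = 329.916 ≈ $329.92.

$329.92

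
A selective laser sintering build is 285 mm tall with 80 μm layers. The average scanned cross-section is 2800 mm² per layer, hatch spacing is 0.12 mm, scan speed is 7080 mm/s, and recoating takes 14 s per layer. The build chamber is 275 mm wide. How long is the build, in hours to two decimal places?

Layers = ⌈285/0.08⌉ = 3563.
Hatch length per layer = 2800 / 0.12, so 23333.3 mm.
Per-layer scan time = 23333.3 / 7080, so 3.2957 s.
Time per layer: 3.2957 + 14 → 17.2957 s.
Total: 3563 × 17.2957 s = 61624.5791 s → 17.12 hours.

17.12 hours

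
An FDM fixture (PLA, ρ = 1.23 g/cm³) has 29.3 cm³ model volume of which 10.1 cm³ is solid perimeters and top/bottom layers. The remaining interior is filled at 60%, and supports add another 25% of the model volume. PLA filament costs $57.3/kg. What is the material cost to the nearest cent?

$2.04

Infill region: 29.3 − 10.1 → 19.2 cm³.
Infill deposited = 0.60 × 19.2 = 11.52 cm³.
Support: 0.25 × 29.3 → 7.325 cm³.
Total extruded = 10.1 + 11.52 + 7.325 = 28.945 cm³.
Mass = 28.945 × 1.23 = 35.60235 g.
Cost = 35.60235 g / 1000 × $57.3/kg = $2.04.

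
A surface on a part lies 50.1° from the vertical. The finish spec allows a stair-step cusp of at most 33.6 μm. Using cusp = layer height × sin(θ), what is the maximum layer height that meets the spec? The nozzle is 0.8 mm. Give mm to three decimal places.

0.044 mm

sin(50.1°) = 0.7672; t_max = 0.0336/0.7672 = 0.044 mm.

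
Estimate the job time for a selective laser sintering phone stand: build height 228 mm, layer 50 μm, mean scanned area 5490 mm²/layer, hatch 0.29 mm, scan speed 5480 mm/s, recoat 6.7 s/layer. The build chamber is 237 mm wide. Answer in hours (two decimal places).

12.86 hours

Layers = ⌈228/0.05⌉ = 4560.
Per-layer scan distance = 5490 / 0.29 = 18931 mm.
Laser time per layer = 18931 / 5480, so 3.4546 s.
Layer cycle = 3.4546 + 6.7, so 10.1546 s.
Build time = 4560 × 10.1546 = 46304.976 s = 12.86 hours.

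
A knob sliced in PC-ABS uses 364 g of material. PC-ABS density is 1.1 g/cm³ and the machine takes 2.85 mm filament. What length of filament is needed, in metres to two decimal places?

Volume = 364 g / 1.1 g·cm⁻³ = 330.9091 cm³ = 330909.1 mm³.
Filament cross-section = π × (2.85/2)² = 6.3794 mm².
Length = 330909.1 / 6.3794 = 51871.51 mm = 51.87 m.

51.87 m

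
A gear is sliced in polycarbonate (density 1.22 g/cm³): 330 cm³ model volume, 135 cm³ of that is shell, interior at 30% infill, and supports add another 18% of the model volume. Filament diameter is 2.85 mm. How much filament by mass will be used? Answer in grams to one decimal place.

308.5 g

Interior volume = 330 − 135, so 195 cm³.
Infill deposited: 0.30 × 195 → 58.5 cm³.
Support: 0.18 × 330 → 59.4 cm³.
Total printed volume: 135 + 58.5 + 59.4 → 252.9 cm³.
Mass: 252.9 × 1.22 → 308.538 g.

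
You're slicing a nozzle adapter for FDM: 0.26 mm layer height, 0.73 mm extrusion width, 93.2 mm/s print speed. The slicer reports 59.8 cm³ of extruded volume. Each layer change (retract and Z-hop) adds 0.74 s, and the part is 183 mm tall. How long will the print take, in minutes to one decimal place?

65.0 minutes

Extrusion cross-section = 0.26 × 0.73 = 0.1898 mm².
Toolpath length = 59.8 cm³ / 0.1898 mm² = 59800 / 0.1898 = 315068.5 mm.
Extrusion time: 315068.5 / 93.2 → 3380.6 s.
Layer count = ceil(183 / 0.26) = 704.
Non-print overhead = 704 × 0.74, so 520.96 s.
Altogether 3380.6 + 520.96 = 3901.56 s, i.e. 65.0 minutes.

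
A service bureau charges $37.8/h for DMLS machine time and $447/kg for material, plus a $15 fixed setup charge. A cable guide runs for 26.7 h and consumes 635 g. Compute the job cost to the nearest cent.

$1308.11

Machine cost: 37.8 × 26.7 → $1009.26.
Material cost: 447 × 635/1000 → $283.845.
Total = 1009.26 + 283.845 + 15 = 1308.105 ≈ $1308.11.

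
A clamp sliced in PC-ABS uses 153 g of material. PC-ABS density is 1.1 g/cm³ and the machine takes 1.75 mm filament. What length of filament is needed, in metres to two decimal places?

Volume = 153 g / 1.1 g·cm⁻³ = 139.0909 cm³ = 139090.9 mm³.
A = π r² = π × 0.875² = 2.4053 mm².
L = V/A = 139090.9/2.4053 = 57826.84 mm → 57.83 m.

57.83 m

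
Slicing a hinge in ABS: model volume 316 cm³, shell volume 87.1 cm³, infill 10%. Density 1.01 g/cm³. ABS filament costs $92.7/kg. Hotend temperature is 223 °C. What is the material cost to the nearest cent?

Infill region = 316 − 87.1, so 228.9 cm³.
Deposited infill = 0.10 × 228.9 = 22.89 cm³.
Total extruded: 87.1 + 22.89 → 109.99 cm³.
Mass: 109.99 × 1.01 → 111.0899 g.
At $92.7/kg: 111.0899/1000 × 92.7 = $10.30.

$10.30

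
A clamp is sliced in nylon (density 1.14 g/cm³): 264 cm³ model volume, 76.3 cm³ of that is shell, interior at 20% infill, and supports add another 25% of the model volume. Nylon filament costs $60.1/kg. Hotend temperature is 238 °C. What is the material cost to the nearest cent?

$12.32

Interior volume = 264 − 76.3 = 187.7 cm³.
Deposited infill = 0.20 × 187.7 = 37.54 cm³.
Support = 0.25 × 264, so 66 cm³.
Total extruded: 76.3 + 37.54 + 66 → 179.84 cm³.
Mass = 179.84 × 1.14, so 205.0176 g.
Cost = 205.0176 g / 1000 × $60.1/kg = $12.32.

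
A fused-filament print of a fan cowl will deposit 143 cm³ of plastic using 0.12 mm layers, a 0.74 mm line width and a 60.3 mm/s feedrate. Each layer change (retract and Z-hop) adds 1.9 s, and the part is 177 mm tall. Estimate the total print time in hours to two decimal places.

8.20 hours

Bead cross-section: 0.12 × 0.74 → 0.0888 mm².
Toolpath length = 143 cm³ / 0.0888 mm² = 143000 / 0.0888 = 1610360.4 mm.
Extrusion time: 1610360.4 / 60.3 → 26705.8 s.
Number of layers: 177 / 0.12 → 1475 (rounded up).
Z-hop total = 1475 × 1.9, so 2802.5 s.
Total = 26705.8 + 2802.5 = 29508.3 s = 8.20 hours.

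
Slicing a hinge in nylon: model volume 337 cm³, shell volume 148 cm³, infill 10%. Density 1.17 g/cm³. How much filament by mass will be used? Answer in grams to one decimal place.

Infill region = 337 − 148, so 189 cm³.
Deposited infill: 0.10 × 189 → 18.9 cm³.
Total printed volume = 148 + 18.9, so 166.9 cm³.
Mass = 166.9 × 1.17 = 195.273 g.

195.3 g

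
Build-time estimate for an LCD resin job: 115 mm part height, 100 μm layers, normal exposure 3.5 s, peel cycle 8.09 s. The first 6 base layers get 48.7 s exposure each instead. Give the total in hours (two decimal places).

Number of layers: 115 / 0.1 → 1150 (rounded up).
Base layers: 6 × (48.7 + 8.09) → 340.74 s.
Normal layers = 1144 × (3.5 + 8.09), so 13258.96 s.
Total = 340.74 + 13258.96 = 13599.7 s = 3.78 hours.

3.78 hours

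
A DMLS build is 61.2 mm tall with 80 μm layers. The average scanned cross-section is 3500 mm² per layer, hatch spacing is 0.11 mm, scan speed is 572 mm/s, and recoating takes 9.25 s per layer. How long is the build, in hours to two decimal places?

Layers = ⌈61.2/0.08⌉ = 765.
Hatch length per layer: 3500 / 0.11 → 31818.2 mm.
Scan time per layer: 31818.2 / 572 → 55.6262 s.
Time per layer: 55.6262 + 9.25 → 64.8762 s.
Build time = 765 × 64.8762 = 49630.293 s = 13.79 hours.

13.79 hours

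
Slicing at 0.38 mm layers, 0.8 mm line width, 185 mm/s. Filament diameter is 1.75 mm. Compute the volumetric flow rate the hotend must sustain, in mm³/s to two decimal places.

Extrusion cross-section = 0.38 × 0.8 = 0.304 mm².
Volumetric flow = 185 × 0.304 = 56.24 mm³/s.

56.24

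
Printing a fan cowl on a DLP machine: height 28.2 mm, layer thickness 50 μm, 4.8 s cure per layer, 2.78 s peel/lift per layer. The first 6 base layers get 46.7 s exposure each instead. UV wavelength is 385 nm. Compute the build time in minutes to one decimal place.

Layer count = ceil(28.2 / 0.05) = 564.
Base layers: 6 × (46.7 + 2.78) → 296.88 s.
Remaining layers = 558 × (4.8 + 2.78) = 4229.64 s.
Sum: 296.88 + 4229.64 = 4526.52 s → 75.4 minutes.

75.4 minutes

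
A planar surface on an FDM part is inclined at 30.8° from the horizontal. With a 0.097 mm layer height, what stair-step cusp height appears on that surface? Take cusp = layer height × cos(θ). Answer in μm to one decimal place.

83.3 μm

h_c = t·cos θ = 0.097 × 0.8590 = 0.083323 mm (83.3 μm).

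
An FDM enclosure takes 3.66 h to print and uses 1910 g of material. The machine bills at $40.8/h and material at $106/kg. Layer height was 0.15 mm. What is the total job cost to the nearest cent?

$351.79

Time charge: 40.8 × 3.66 → $149.328.
Material cost: 106 × 1910/1000 → $202.46.
Job cost: 149.328 + 202.46 = 351.788 ≈ $351.79.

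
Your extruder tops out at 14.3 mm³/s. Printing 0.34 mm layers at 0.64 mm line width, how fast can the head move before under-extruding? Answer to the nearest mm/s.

66 mm/s

A = 0.34 × 0.64, so 0.2176 mm².
v_max = Q/A = 14.3/0.2176 = 65.72 mm/s → 66 mm/s.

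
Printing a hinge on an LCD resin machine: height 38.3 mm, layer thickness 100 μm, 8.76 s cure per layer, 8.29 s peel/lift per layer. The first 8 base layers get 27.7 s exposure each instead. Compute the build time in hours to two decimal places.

1.86 hours

Number of layers: 38.3 / 0.1 → 383 (rounded up).
Base layers = 8 × (27.7 + 8.29), so 287.92 s.
Remaining layers = 375 × (8.76 + 8.29), so 6393.75 s.
Sum: 287.92 + 6393.75 = 6681.67 s → 1.86 hours.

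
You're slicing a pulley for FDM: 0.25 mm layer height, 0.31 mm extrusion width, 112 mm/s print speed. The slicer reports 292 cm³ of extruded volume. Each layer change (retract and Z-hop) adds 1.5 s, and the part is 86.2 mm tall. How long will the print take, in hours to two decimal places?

9.49 hours

Extrusion cross-section = 0.25 × 0.31 = 0.0775 mm².
Toolpath length = 292 cm³ / 0.0775 mm² = 292000 / 0.0775 = 3767741.9 mm.
Time extruding = 3767741.9 / 112, so 33640.6 s.
Layer count = ceil(86.2 / 0.25) = 345.
Z-hop total: 345 × 1.5 → 517.5 s.
Total = 33640.6 + 517.5 = 34158.1 s = 9.49 hours.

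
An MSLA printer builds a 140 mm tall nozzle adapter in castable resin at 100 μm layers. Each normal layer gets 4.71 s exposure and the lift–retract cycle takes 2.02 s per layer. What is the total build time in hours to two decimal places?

Layer count = ceil(140 / 0.1) = 1400.
Each layer takes = 4.71 + 2.02, so 6.73 s.
Total = 1400 × 6.73 = 9422 s = 2.62 hours.

2.62 hours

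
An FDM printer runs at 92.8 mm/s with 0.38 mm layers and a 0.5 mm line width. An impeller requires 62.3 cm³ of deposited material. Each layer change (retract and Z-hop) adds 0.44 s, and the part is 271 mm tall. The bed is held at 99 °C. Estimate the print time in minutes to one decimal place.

64.1 minutes

Line area = 0.38 × 0.5, so 0.19 mm².
Toolpath length = 62.3 cm³ / 0.19 mm² = 62300 / 0.19 = 327894.7 mm.
Time extruding: 327894.7 / 92.8 → 3533.3 s.
Layers = ⌈271/0.38⌉ = 714.
Z-hop total = 714 × 0.44, so 314.16 s.
Altogether 3533.3 + 314.16 = 3847.46 s, i.e. 64.1 minutes.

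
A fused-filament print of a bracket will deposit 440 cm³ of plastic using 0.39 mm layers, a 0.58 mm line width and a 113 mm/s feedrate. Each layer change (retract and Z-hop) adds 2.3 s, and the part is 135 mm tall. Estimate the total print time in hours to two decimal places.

Line area: 0.39 × 0.58 → 0.2262 mm².
Total extruded path = 440000/0.2262 = 1945181.3 mm.
Print-move time: 1945181.3 / 113 → 17214 s.
Number of layers: 135 / 0.39 → 347 (rounded up).
Layer-change overhead: 347 × 2.3 → 798.1 s.
Total = 17214 + 798.1 = 18012.1 s = 5.00 hours.

5.00 hours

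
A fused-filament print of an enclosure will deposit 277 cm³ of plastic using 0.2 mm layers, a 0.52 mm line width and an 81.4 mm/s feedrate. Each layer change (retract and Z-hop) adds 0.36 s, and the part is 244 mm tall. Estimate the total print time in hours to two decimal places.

Extrusion cross-section: 0.2 × 0.52 → 0.104 mm².
Toolpath length = 277 cm³ / 0.104 mm² = 277000 / 0.104 = 2663461.5 mm.
Extrusion time = 2663461.5 / 81.4, so 32720.7 s.
Layer count = ceil(244 / 0.2) = 1220.
Non-print overhead: 1220 × 0.36 → 439.2 s.
Total = 32720.7 + 439.2 = 33159.9 s = 9.21 hours.

9.21 hours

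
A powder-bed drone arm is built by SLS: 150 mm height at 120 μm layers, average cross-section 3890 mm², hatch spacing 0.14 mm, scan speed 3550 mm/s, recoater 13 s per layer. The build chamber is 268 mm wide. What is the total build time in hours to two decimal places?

Layer count = ceil(150 / 0.12) = 1250.
Hatch length per layer = 3890 / 0.14, so 27785.7 mm.
Per-layer scan time = 27785.7 / 3550 = 7.827 s.
Layer cycle: 7.827 + 13 → 20.827 s.
1250 layers × 20.827 s/layer = 26033.75 s, i.e. 7.23 hours.

7.23 hours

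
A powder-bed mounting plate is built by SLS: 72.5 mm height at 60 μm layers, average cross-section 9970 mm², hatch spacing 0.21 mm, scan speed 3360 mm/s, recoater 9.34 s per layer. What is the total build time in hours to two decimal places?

Layers = ⌈72.5/0.06⌉ = 1209.
Per-layer scan distance = 9970 / 0.21 = 47476.2 mm.
Laser time per layer: 47476.2 / 3360 → 14.1298 s.
Per-layer time = 14.1298 + 9.34 = 23.4698 s.
Build time = 1209 × 23.4698 = 28374.9882 s = 7.88 hours.

7.88 hours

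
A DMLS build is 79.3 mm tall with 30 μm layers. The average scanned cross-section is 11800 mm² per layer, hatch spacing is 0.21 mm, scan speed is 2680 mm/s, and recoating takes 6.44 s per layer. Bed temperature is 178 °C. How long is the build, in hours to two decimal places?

Layers = ⌈79.3/0.03⌉ = 2644.
Scan path per layer: 11800 / 0.21 → 56190.5 mm.
Per-layer scan time = 56190.5 / 2680 = 20.9666 s.
Time per layer = 20.9666 + 6.44, so 27.4066 s.
Total: 2644 × 27.4066 s = 72463.0504 s → 20.13 hours.

20.13 hours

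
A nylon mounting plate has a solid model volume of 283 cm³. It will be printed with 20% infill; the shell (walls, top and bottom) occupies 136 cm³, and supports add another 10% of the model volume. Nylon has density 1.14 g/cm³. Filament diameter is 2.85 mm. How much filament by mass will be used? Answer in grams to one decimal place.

Interior volume = 283 − 136, so 147 cm³.
Infill deposited = 0.20 × 147 = 29.4 cm³.
Support = 0.10 × 283, so 28.3 cm³.
Deposited volume: 136 + 29.4 + 28.3 → 193.7 cm³.
Mass = 193.7 × 1.14 = 220.818 g.

220.8 g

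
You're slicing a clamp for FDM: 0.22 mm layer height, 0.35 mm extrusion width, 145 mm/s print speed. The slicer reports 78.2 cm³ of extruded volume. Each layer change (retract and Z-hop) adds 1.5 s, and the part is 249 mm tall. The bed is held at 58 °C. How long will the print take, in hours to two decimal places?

Line area = 0.22 × 0.35, so 0.077 mm².
Total extruded path = 78200/0.077 = 1015584.4 mm.
Extrusion time = 1015584.4 / 145, so 7004 s.
Layers = ⌈249/0.22⌉ = 1132.
Non-print overhead: 1132 × 1.5 → 1698 s.
Total = 7004 + 1698 = 8702 s = 2.42 hours.

2.42 hours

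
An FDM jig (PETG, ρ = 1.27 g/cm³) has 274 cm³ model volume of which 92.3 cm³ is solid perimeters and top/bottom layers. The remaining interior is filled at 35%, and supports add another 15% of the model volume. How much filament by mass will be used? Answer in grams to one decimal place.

250.2 g

Interior volume = 274 − 92.3 = 181.7 cm³.
Infill volume = 0.35 × 181.7, so 63.595 cm³.
Support = 0.15 × 274 = 41.1 cm³.
Deposited volume = 92.3 + 63.595 + 41.1, so 196.995 cm³.
Mass: 196.995 × 1.27 → 250.18365 g.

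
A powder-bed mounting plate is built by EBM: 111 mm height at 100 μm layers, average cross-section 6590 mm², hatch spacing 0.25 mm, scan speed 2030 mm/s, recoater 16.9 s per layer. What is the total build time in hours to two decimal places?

Layer count = ceil(111 / 0.1) = 1110.
Scan path per layer = 6590 / 0.25 = 26360 mm.
Beam time per layer = 26360 / 2030, so 12.9852 s.
Per-layer time: 12.9852 + 16.9 → 29.8852 s.
1110 layers × 29.8852 s/layer = 33172.572 s, i.e. 9.21 hours.

9.21 hours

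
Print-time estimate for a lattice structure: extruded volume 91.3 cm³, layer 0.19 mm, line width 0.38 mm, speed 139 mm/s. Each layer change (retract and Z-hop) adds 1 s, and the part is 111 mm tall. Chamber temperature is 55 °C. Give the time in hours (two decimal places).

2.69 hours

Bead cross-section = 0.19 × 0.38 = 0.0722 mm².
Path length: 91300 mm³ / 0.0722 mm² → 1264542.9 mm.
Print-move time: 1264542.9 / 139 → 9097.4 s.
Number of layers: 111 / 0.19 → 585 (rounded up).
Z-hop total = 585 × 1 = 585 s.
Altogether 9097.4 + 585 = 9682.4 s, i.e. 2.69 hours.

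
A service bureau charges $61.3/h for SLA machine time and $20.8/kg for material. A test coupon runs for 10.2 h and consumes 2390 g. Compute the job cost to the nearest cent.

$674.97

Machine-time cost = 61.3 × 10.2 = $625.26.
Material cost = 20.8 × 2390/1000, so $49.712.
Job cost: 625.26 + 49.712 = 674.972 ≈ $674.97.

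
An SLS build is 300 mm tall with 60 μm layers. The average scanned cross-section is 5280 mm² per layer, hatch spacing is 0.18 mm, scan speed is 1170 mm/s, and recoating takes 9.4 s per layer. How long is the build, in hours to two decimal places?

47.88 hours

Layer count = ceil(300 / 0.06) = 5000.
Hatch length per layer = 5280 / 0.18 = 29333.3 mm.
Laser time per layer = 29333.3 / 1170 = 25.0712 s.
Time per layer = 25.0712 + 9.4, so 34.4712 s.
Build time = 5000 × 34.4712 = 172356 s = 47.88 hours.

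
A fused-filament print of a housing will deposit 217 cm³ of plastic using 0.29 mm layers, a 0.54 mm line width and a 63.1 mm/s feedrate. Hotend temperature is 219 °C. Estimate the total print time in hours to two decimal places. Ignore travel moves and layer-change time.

Extrusion cross-section = 0.29 × 0.54 = 0.1566 mm².
Total extruded path = 217000/0.1566 = 1385696 mm.
Print-move time = 1385696 / 63.1 = 21960.3 s.
In the requested units: 21960.3 s = 6.10 hours.

6.10 hours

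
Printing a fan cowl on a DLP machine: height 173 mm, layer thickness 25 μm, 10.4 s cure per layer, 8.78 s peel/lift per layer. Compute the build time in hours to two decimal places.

Layer count = ceil(173 / 0.025) = 6920.
Cycle time: 10.4 + 8.78 → 19.18 s.
Total = 6920 × 19.18 = 132725.6 s = 36.87 hours.

36.87 hours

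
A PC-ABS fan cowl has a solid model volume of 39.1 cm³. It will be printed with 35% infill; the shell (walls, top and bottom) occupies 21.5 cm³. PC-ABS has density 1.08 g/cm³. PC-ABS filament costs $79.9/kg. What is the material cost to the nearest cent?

Interior volume = 39.1 − 21.5, so 17.6 cm³.
Infill volume = 0.35 × 17.6 = 6.16 cm³.
Total extruded: 21.5 + 6.16 → 27.66 cm³.
Mass: 27.66 × 1.08 → 29.8728 g.
At $79.9/kg: 29.8728/1000 × 79.9 = $2.39.

$2.39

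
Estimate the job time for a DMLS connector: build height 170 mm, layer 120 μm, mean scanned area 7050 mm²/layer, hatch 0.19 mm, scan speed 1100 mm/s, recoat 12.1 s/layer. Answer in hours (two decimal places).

Layer count = ceil(170 / 0.12) = 1417.
Scan path per layer = 7050 / 0.19, so 37105.3 mm.
Per-layer scan time = 37105.3 / 1100 = 33.7321 s.
Layer cycle = 33.7321 + 12.1, so 45.8321 s.
Total: 1417 × 45.8321 s = 64944.0857 s → 18.04 hours.

18.04 hours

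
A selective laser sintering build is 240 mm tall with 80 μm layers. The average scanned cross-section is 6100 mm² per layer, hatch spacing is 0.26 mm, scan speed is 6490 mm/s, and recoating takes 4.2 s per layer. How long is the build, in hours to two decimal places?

6.51 hours

Number of layers: 240 / 0.08 → 3000 (rounded up).
Hatch length per layer = 6100 / 0.26 = 23461.5 mm.
Scan time per layer: 23461.5 / 6490 → 3.615 s.
Layer cycle = 3.615 + 4.2, so 7.815 s.
Build time = 3000 × 7.815 = 23445 s = 6.51 hours.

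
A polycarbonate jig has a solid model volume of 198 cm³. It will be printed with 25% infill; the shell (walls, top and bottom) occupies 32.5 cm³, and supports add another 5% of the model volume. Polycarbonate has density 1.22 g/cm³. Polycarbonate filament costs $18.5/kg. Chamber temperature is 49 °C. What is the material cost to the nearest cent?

$1.89

Infill region = 198 − 32.5 = 165.5 cm³.
Infill deposited = 0.25 × 165.5 = 41.375 cm³.
Support = 0.05 × 198 = 9.9 cm³.
Total printed volume: 32.5 + 41.375 + 9.9 → 83.775 cm³.
Mass = 83.775 × 1.22 = 102.2055 g.
Cost = 102.2055 g / 1000 × $18.5/kg = $1.89.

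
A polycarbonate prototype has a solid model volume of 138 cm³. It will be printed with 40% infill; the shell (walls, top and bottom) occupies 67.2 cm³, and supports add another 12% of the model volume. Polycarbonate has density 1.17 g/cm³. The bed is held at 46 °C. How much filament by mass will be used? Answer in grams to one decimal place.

Interior volume = 138 − 67.2 = 70.8 cm³.
Infill deposited: 0.40 × 70.8 → 28.32 cm³.
Support = 0.12 × 138, so 16.56 cm³.
Total printed volume = 67.2 + 28.32 + 16.56, so 112.08 cm³.
Mass: 112.08 × 1.17 → 131.1336 g.

131.1 g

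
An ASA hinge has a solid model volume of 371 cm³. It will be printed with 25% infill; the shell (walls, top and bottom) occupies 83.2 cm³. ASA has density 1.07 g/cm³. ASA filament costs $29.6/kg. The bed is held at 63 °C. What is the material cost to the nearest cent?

$4.91

Volume inside the shell = 371 − 83.2, so 287.8 cm³.
Infill volume: 0.25 × 287.8 → 71.95 cm³.
Total extruded: 83.2 + 71.95 → 155.15 cm³.
Mass: 155.15 × 1.07 → 166.0105 g.
Cost = 166.0105 g / 1000 × $29.6/kg = $4.91.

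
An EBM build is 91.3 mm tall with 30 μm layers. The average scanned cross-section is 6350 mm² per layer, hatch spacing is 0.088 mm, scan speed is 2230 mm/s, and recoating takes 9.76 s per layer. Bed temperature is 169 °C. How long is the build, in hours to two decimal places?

35.61 hours

Number of layers: 91.3 / 0.03 → 3044 (rounded up).
Per-layer scan distance = 6350 / 0.088 = 72159.1 mm.
Per-layer scan time = 72159.1 / 2230 = 32.3583 s.
Layer cycle = 32.3583 + 9.76, so 42.1183 s.
3044 layers × 42.1183 s/layer = 128208.1052 s, i.e. 35.61 hours.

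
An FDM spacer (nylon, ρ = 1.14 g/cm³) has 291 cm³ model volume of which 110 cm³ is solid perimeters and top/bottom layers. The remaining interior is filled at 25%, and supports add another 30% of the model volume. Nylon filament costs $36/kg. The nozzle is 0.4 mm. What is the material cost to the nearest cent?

$9.95

Volume inside the shell = 291 − 110 = 181 cm³.
Infill deposited = 0.25 × 181, so 45.25 cm³.
Support: 0.30 × 291 → 87.3 cm³.
Total extruded = 110 + 45.25 + 87.3, so 242.55 cm³.
Mass = 242.55 × 1.14, so 276.507 g.
Cost = 276.507 g / 1000 × $36/kg = $9.95.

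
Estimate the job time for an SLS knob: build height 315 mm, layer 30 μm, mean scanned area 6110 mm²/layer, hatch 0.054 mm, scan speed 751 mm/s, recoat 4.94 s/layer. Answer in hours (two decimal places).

453.84 hours

Layers = ⌈315/0.03⌉ = 10500.
Scan path per layer: 6110 / 0.054 → 113148.1 mm.
Scan time per layer = 113148.1 / 751, so 150.6632 s.
Per-layer time = 150.6632 + 4.94, so 155.6032 s.
10500 layers × 155.6032 s/layer = 1633833.6 s, i.e. 453.84 hours.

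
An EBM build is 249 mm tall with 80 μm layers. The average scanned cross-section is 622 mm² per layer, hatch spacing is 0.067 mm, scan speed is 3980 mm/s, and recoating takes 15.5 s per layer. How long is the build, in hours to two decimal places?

15.42 hours

Layer count = ceil(249 / 0.08) = 3113.
Per-layer scan distance = 622 / 0.067, so 9283.6 mm.
Beam time per layer = 9283.6 / 3980 = 2.3326 s.
Time per layer = 2.3326 + 15.5 = 17.8326 s.
3113 layers × 17.8326 s/layer = 55512.8838 s, i.e. 15.42 hours.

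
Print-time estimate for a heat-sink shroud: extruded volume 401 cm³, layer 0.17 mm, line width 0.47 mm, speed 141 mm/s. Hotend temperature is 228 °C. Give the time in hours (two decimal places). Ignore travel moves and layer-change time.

Extrusion cross-section = 0.17 × 0.47, so 0.0799 mm².
Total extruded path = 401000/0.0799 = 5018773.5 mm.
Extrusion time = 5018773.5 / 141, so 35594.1 s.
Converting: 35594.1 s = 9.89 hours.

9.89 hours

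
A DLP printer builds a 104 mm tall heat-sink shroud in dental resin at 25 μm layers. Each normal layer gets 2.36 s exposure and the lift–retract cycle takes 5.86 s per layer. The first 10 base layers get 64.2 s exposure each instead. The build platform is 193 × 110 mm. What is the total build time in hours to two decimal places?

Layers = ⌈104/0.025⌉ = 4160.
Burn-in layers = 10 × (64.2 + 5.86), so 700.6 s.
Normal layers = 4150 × (2.36 + 5.86), so 34113 s.
Sum: 700.6 + 34113 = 34813.6 s → 9.67 hours.

9.67 hours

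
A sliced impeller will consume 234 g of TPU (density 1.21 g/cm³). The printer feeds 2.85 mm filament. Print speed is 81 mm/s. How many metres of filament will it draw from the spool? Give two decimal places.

Volume = 234 g / 1.21 g·cm⁻³ = 193.3884 cm³ = 193388.4 mm³.
Filament cross-section = π × (2.85/2)² = 6.3794 mm².
Length = 193388.4 / 6.3794 = 30314.51 mm = 30.31 m.

30.31 m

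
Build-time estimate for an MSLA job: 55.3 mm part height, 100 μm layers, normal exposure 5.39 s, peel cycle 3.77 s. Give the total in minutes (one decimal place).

84.4 minutes

Number of layers: 55.3 / 0.1 → 553 (rounded up).
Each layer takes = 5.39 + 3.77 = 9.16 s.
Build time: 553 × 9.16 s = 5065.48 s, i.e. 84.4 minutes.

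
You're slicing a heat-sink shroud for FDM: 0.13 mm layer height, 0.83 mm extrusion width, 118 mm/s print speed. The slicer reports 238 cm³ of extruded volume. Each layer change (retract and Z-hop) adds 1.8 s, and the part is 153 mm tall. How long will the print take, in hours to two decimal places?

Bead cross-section = 0.13 × 0.83 = 0.1079 mm².
Path length: 238000 mm³ / 0.1079 mm² → 2205746.1 mm.
Extrusion time = 2205746.1 / 118, so 18692.8 s.
Number of layers: 153 / 0.13 → 1177 (rounded up).
Z-hop total = 1177 × 1.8 = 2118.6 s.
Total = 18692.8 + 2118.6 = 20811.4 s = 5.78 hours.

5.78 hours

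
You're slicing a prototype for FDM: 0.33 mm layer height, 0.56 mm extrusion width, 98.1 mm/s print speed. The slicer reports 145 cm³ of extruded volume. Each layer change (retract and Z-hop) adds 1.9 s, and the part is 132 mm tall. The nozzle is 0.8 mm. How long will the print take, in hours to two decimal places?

Bead cross-section: 0.33 × 0.56 → 0.1848 mm².
Total extruded path = 145000/0.1848 = 784632 mm.
Extrusion time = 784632 / 98.1 = 7998.3 s.
Layer count = ceil(132 / 0.33) = 400.
Non-print overhead: 400 × 1.9 → 760 s.
Altogether 7998.3 + 760 = 8758.3 s, i.e. 2.43 hours.

2.43 hours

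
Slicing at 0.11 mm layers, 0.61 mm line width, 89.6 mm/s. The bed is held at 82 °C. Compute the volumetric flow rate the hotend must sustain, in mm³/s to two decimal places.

A = 0.11 × 0.61 = 0.0671 mm².
Q = v·A = 89.6 × 0.0671 = 6.01 mm³/s.

6.01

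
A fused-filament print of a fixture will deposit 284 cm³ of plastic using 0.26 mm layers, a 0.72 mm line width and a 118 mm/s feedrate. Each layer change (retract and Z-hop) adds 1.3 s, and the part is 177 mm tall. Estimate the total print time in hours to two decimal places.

3.82 hours

Bead cross-section = 0.26 × 0.72 = 0.1872 mm².
Toolpath length = 284 cm³ / 0.1872 mm² = 284000 / 0.1872 = 1517094 mm.
Print-move time: 1517094 / 118 → 12856.7 s.
Layer count = ceil(177 / 0.26) = 681.
Non-print overhead = 681 × 1.3 = 885.3 s.
Altogether 12856.7 + 885.3 = 13742 s, i.e. 3.82 hours.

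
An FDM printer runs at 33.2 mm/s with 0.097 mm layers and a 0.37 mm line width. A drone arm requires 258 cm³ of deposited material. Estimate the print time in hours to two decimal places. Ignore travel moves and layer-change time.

60.15 hours

Line area = 0.097 × 0.37, so 0.03589 mm².
Path length: 258000 mm³ / 0.03589 mm² → 7188631.9 mm.
Extrusion time = 7188631.9 / 33.2 = 216525.1 s.
216525.1 s = 60.15 hours.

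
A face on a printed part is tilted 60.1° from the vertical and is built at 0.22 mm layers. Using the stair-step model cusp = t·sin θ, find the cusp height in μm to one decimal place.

sin(60.1°) = 0.8669, so cusp = 0.22 × 0.8669 = 0.190718 mm → 190.7 μm.

190.7 μm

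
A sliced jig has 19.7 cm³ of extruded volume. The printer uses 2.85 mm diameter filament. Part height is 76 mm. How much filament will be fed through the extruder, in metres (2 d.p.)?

3.09 m

A = π r² = π × 1.425² = 6.3794 mm².
L = 19700 mm³ / 6.3794 mm² = 3088.06 mm, i.e. 3.09 m.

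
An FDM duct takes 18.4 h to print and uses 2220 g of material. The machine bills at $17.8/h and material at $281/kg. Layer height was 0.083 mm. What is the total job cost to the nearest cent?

Machine-time cost = 17.8 × 18.4, so $327.52.
Material charge = 281 × 2220/1000 = $623.82.
Job cost: 327.52 + 623.82 = $951.34.

$951.34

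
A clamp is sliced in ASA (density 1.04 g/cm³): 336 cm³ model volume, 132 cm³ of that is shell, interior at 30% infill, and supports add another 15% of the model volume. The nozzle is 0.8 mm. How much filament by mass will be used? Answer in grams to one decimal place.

253.3 g

Volume inside the shell = 336 − 132 = 204 cm³.
Infill deposited: 0.30 × 204 → 61.2 cm³.
Support: 0.15 × 336 → 50.4 cm³.
Total extruded = 132 + 61.2 + 50.4, so 243.6 cm³.
Mass: 243.6 × 1.04 → 253.344 g.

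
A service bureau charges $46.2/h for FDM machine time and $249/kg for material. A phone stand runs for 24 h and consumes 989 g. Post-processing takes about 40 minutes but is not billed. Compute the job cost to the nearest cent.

Machine-time cost = 46.2 × 24 = $1108.80.
Material cost = 249 × 989/1000 = $246.261.
Total = 1108.80 + 246.261 = 1355.061 ≈ $1355.06.

$1355.06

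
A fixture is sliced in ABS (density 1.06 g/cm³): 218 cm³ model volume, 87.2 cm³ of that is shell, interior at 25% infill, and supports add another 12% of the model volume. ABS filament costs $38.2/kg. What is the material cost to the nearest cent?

Interior volume = 218 − 87.2, so 130.8 cm³.
Infill volume = 0.25 × 130.8 = 32.7 cm³.
Support = 0.12 × 218 = 26.16 cm³.
Deposited volume = 87.2 + 32.7 + 26.16, so 146.06 cm³.
Mass: 146.06 × 1.06 → 154.8236 g.
At $38.2/kg: 154.8236/1000 × 38.2 = $5.91.

$5.91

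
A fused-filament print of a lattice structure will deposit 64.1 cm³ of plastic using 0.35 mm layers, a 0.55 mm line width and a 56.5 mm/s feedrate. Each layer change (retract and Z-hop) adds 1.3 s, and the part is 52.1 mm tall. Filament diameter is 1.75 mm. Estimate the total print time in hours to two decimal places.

1.69 hours

Extrusion cross-section = 0.35 × 0.55 = 0.1925 mm².
Path length: 64100 mm³ / 0.1925 mm² → 332987 mm.
Extrusion time = 332987 / 56.5 = 5893.6 s.
Number of layers: 52.1 / 0.35 → 149 (rounded up).
Layer-change overhead = 149 × 1.3, so 193.7 s.
Altogether 5893.6 + 193.7 = 6087.3 s, i.e. 1.69 hours.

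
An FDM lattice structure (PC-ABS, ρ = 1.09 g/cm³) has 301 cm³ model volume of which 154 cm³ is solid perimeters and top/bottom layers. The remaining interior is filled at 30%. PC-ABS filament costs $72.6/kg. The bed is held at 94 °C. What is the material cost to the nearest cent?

Interior volume = 301 − 154, so 147 cm³.
Infill deposited: 0.30 × 147 → 44.1 cm³.
Total printed volume: 154 + 44.1 → 198.1 cm³.
Mass = 198.1 × 1.09, so 215.929 g.
Cost = 215.929 g / 1000 × $72.6/kg = $15.68.

$15.68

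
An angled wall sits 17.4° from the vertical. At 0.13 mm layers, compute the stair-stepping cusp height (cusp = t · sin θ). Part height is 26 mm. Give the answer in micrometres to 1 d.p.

38.9 μm

sin(17.4°) = 0.2990, so cusp = 0.13 × 0.2990 = 0.03887 mm → 38.9 μm.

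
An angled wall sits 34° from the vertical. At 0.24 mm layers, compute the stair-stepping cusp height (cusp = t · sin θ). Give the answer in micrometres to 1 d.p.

sin(34°) = 0.5592, so cusp = 0.24 × 0.5592 = 0.134208 mm → 134.2 μm.

134.2 μm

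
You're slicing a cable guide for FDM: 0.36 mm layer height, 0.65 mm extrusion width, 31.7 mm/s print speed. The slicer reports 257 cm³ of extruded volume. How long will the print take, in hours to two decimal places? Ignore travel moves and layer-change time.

Line area = 0.36 × 0.65, so 0.234 mm².
Total extruded path = 257000/0.234 = 1098290.6 mm.
Time extruding: 1098290.6 / 31.7 → 34646.4 s.
Converting: 34646.4 s = 9.62 hours.

9.62 hours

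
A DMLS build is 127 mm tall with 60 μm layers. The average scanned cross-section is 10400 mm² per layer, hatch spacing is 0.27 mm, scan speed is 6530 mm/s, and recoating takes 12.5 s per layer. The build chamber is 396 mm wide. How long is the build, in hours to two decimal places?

10.82 hours

Number of layers: 127 / 0.06 → 2117 (rounded up).
Hatch length per layer = 10400 / 0.27 = 38518.5 mm.
Per-layer scan time = 38518.5 / 6530 = 5.8987 s.
Per-layer time = 5.8987 + 12.5, so 18.3987 s.
Build time = 2117 × 18.3987 = 38950.0479 s = 10.82 hours.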